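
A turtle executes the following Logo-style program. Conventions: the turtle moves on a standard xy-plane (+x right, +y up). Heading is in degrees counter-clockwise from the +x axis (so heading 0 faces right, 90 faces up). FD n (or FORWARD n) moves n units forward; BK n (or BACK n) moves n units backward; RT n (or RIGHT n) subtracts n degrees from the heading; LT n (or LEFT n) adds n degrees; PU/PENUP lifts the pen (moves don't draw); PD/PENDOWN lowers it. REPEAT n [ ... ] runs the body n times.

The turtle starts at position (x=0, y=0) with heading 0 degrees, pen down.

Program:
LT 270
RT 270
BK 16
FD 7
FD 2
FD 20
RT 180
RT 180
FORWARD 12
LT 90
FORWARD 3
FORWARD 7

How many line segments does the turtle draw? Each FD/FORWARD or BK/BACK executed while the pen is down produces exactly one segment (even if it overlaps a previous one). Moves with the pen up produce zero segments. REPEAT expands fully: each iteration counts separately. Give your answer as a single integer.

Answer: 7

Derivation:
Executing turtle program step by step:
Start: pos=(0,0), heading=0, pen down
LT 270: heading 0 -> 270
RT 270: heading 270 -> 0
BK 16: (0,0) -> (-16,0) [heading=0, draw]
FD 7: (-16,0) -> (-9,0) [heading=0, draw]
FD 2: (-9,0) -> (-7,0) [heading=0, draw]
FD 20: (-7,0) -> (13,0) [heading=0, draw]
RT 180: heading 0 -> 180
RT 180: heading 180 -> 0
FD 12: (13,0) -> (25,0) [heading=0, draw]
LT 90: heading 0 -> 90
FD 3: (25,0) -> (25,3) [heading=90, draw]
FD 7: (25,3) -> (25,10) [heading=90, draw]
Final: pos=(25,10), heading=90, 7 segment(s) drawn
Segments drawn: 7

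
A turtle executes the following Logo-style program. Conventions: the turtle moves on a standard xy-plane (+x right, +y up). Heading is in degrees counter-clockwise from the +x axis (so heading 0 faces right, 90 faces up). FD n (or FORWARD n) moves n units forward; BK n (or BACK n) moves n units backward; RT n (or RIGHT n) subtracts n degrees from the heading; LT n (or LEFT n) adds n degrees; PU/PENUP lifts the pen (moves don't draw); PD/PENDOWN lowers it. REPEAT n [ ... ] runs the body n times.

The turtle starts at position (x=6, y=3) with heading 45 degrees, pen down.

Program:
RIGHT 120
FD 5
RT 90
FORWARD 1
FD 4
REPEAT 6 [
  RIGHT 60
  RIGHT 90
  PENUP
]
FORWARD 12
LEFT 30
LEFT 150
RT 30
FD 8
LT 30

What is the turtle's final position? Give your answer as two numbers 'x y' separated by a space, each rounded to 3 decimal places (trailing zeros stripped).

Executing turtle program step by step:
Start: pos=(6,3), heading=45, pen down
RT 120: heading 45 -> 285
FD 5: (6,3) -> (7.294,-1.83) [heading=285, draw]
RT 90: heading 285 -> 195
FD 1: (7.294,-1.83) -> (6.328,-2.088) [heading=195, draw]
FD 4: (6.328,-2.088) -> (2.464,-3.124) [heading=195, draw]
REPEAT 6 [
  -- iteration 1/6 --
  RT 60: heading 195 -> 135
  RT 90: heading 135 -> 45
  PU: pen up
  -- iteration 2/6 --
  RT 60: heading 45 -> 345
  RT 90: heading 345 -> 255
  PU: pen up
  -- iteration 3/6 --
  RT 60: heading 255 -> 195
  RT 90: heading 195 -> 105
  PU: pen up
  -- iteration 4/6 --
  RT 60: heading 105 -> 45
  RT 90: heading 45 -> 315
  PU: pen up
  -- iteration 5/6 --
  RT 60: heading 315 -> 255
  RT 90: heading 255 -> 165
  PU: pen up
  -- iteration 6/6 --
  RT 60: heading 165 -> 105
  RT 90: heading 105 -> 15
  PU: pen up
]
FD 12: (2.464,-3.124) -> (14.056,-0.018) [heading=15, move]
LT 30: heading 15 -> 45
LT 150: heading 45 -> 195
RT 30: heading 195 -> 165
FD 8: (14.056,-0.018) -> (6.328,2.053) [heading=165, move]
LT 30: heading 165 -> 195
Final: pos=(6.328,2.053), heading=195, 3 segment(s) drawn

Answer: 6.328 2.053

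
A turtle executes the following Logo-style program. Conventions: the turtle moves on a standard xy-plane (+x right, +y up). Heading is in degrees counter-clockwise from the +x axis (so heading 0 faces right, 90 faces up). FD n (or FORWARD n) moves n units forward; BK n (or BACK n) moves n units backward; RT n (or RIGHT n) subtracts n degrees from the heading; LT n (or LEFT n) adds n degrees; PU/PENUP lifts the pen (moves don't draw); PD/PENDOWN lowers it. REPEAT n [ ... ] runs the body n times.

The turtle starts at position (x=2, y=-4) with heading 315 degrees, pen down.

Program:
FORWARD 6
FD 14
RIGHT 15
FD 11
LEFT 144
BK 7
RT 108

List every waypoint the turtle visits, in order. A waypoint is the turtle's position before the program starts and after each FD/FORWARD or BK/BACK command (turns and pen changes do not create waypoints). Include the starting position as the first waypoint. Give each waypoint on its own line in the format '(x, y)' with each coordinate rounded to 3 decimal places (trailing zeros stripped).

Executing turtle program step by step:
Start: pos=(2,-4), heading=315, pen down
FD 6: (2,-4) -> (6.243,-8.243) [heading=315, draw]
FD 14: (6.243,-8.243) -> (16.142,-18.142) [heading=315, draw]
RT 15: heading 315 -> 300
FD 11: (16.142,-18.142) -> (21.642,-27.668) [heading=300, draw]
LT 144: heading 300 -> 84
BK 7: (21.642,-27.668) -> (20.91,-34.63) [heading=84, draw]
RT 108: heading 84 -> 336
Final: pos=(20.91,-34.63), heading=336, 4 segment(s) drawn
Waypoints (5 total):
(2, -4)
(6.243, -8.243)
(16.142, -18.142)
(21.642, -27.668)
(20.91, -34.63)

Answer: (2, -4)
(6.243, -8.243)
(16.142, -18.142)
(21.642, -27.668)
(20.91, -34.63)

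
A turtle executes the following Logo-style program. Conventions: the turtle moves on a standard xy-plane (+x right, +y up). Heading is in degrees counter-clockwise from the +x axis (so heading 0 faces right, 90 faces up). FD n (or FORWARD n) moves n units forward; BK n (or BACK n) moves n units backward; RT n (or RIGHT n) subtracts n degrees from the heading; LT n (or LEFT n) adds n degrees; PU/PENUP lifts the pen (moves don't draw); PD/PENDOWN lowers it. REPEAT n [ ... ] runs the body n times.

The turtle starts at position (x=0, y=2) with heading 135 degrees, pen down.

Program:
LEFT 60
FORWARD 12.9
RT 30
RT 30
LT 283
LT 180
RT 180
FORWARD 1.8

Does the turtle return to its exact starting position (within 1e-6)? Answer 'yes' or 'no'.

Executing turtle program step by step:
Start: pos=(0,2), heading=135, pen down
LT 60: heading 135 -> 195
FD 12.9: (0,2) -> (-12.46,-1.339) [heading=195, draw]
RT 30: heading 195 -> 165
RT 30: heading 165 -> 135
LT 283: heading 135 -> 58
LT 180: heading 58 -> 238
RT 180: heading 238 -> 58
FD 1.8: (-12.46,-1.339) -> (-11.507,0.188) [heading=58, draw]
Final: pos=(-11.507,0.188), heading=58, 2 segment(s) drawn

Start position: (0, 2)
Final position: (-11.507, 0.188)
Distance = 11.648; >= 1e-6 -> NOT closed

Answer: no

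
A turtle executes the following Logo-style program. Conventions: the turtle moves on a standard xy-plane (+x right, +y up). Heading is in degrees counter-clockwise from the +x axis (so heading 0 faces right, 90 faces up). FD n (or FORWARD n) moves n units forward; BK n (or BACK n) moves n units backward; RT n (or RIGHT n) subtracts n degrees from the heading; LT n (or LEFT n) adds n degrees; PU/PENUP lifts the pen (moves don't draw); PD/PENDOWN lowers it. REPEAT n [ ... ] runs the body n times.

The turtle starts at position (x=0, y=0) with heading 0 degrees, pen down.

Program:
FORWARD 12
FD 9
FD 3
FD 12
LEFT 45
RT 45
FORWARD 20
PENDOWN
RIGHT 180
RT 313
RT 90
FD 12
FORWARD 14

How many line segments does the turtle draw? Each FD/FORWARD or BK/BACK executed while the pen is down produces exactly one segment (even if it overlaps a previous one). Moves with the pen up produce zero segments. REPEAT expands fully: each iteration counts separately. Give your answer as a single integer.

Answer: 7

Derivation:
Executing turtle program step by step:
Start: pos=(0,0), heading=0, pen down
FD 12: (0,0) -> (12,0) [heading=0, draw]
FD 9: (12,0) -> (21,0) [heading=0, draw]
FD 3: (21,0) -> (24,0) [heading=0, draw]
FD 12: (24,0) -> (36,0) [heading=0, draw]
LT 45: heading 0 -> 45
RT 45: heading 45 -> 0
FD 20: (36,0) -> (56,0) [heading=0, draw]
PD: pen down
RT 180: heading 0 -> 180
RT 313: heading 180 -> 227
RT 90: heading 227 -> 137
FD 12: (56,0) -> (47.224,8.184) [heading=137, draw]
FD 14: (47.224,8.184) -> (36.985,17.732) [heading=137, draw]
Final: pos=(36.985,17.732), heading=137, 7 segment(s) drawn
Segments drawn: 7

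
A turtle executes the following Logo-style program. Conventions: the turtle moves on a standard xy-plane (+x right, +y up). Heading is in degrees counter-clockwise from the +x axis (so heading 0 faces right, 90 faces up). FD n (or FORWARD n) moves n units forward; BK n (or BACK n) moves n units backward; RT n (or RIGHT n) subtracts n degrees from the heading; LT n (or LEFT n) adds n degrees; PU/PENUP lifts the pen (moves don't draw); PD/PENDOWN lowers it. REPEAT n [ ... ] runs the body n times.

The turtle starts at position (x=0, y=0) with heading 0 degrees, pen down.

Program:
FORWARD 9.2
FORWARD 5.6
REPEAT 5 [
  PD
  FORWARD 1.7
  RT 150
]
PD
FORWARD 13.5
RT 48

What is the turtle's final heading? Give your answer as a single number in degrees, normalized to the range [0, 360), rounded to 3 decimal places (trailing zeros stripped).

Answer: 282

Derivation:
Executing turtle program step by step:
Start: pos=(0,0), heading=0, pen down
FD 9.2: (0,0) -> (9.2,0) [heading=0, draw]
FD 5.6: (9.2,0) -> (14.8,0) [heading=0, draw]
REPEAT 5 [
  -- iteration 1/5 --
  PD: pen down
  FD 1.7: (14.8,0) -> (16.5,0) [heading=0, draw]
  RT 150: heading 0 -> 210
  -- iteration 2/5 --
  PD: pen down
  FD 1.7: (16.5,0) -> (15.028,-0.85) [heading=210, draw]
  RT 150: heading 210 -> 60
  -- iteration 3/5 --
  PD: pen down
  FD 1.7: (15.028,-0.85) -> (15.878,0.622) [heading=60, draw]
  RT 150: heading 60 -> 270
  -- iteration 4/5 --
  PD: pen down
  FD 1.7: (15.878,0.622) -> (15.878,-1.078) [heading=270, draw]
  RT 150: heading 270 -> 120
  -- iteration 5/5 --
  PD: pen down
  FD 1.7: (15.878,-1.078) -> (15.028,0.394) [heading=120, draw]
  RT 150: heading 120 -> 330
]
PD: pen down
FD 13.5: (15.028,0.394) -> (26.719,-6.356) [heading=330, draw]
RT 48: heading 330 -> 282
Final: pos=(26.719,-6.356), heading=282, 8 segment(s) drawn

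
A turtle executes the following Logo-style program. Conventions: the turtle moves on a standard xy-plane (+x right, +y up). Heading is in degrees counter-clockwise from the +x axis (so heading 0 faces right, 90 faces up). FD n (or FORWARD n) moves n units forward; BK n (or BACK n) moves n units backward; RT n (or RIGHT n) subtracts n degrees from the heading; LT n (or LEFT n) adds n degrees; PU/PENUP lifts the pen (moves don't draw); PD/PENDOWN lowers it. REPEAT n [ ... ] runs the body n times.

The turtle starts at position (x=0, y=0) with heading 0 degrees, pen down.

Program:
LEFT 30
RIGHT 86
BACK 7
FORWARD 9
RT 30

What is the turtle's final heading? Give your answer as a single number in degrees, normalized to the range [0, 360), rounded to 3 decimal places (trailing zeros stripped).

Answer: 274

Derivation:
Executing turtle program step by step:
Start: pos=(0,0), heading=0, pen down
LT 30: heading 0 -> 30
RT 86: heading 30 -> 304
BK 7: (0,0) -> (-3.914,5.803) [heading=304, draw]
FD 9: (-3.914,5.803) -> (1.118,-1.658) [heading=304, draw]
RT 30: heading 304 -> 274
Final: pos=(1.118,-1.658), heading=274, 2 segment(s) drawn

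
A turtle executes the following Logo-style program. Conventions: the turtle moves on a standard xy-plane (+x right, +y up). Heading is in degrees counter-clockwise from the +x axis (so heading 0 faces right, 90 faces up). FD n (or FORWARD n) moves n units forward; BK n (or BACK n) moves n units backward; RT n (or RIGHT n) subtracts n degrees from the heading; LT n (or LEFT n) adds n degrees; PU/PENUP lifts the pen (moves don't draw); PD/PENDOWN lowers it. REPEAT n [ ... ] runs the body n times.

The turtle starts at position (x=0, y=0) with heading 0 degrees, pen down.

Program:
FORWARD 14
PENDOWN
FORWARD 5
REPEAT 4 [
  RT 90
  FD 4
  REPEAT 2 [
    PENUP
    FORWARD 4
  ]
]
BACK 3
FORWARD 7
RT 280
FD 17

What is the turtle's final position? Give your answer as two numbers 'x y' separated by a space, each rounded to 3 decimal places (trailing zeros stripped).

Executing turtle program step by step:
Start: pos=(0,0), heading=0, pen down
FD 14: (0,0) -> (14,0) [heading=0, draw]
PD: pen down
FD 5: (14,0) -> (19,0) [heading=0, draw]
REPEAT 4 [
  -- iteration 1/4 --
  RT 90: heading 0 -> 270
  FD 4: (19,0) -> (19,-4) [heading=270, draw]
  REPEAT 2 [
    -- iteration 1/2 --
    PU: pen up
    FD 4: (19,-4) -> (19,-8) [heading=270, move]
    -- iteration 2/2 --
    PU: pen up
    FD 4: (19,-8) -> (19,-12) [heading=270, move]
  ]
  -- iteration 2/4 --
  RT 90: heading 270 -> 180
  FD 4: (19,-12) -> (15,-12) [heading=180, move]
  REPEAT 2 [
    -- iteration 1/2 --
    PU: pen up
    FD 4: (15,-12) -> (11,-12) [heading=180, move]
    -- iteration 2/2 --
    PU: pen up
    FD 4: (11,-12) -> (7,-12) [heading=180, move]
  ]
  -- iteration 3/4 --
  RT 90: heading 180 -> 90
  FD 4: (7,-12) -> (7,-8) [heading=90, move]
  REPEAT 2 [
    -- iteration 1/2 --
    PU: pen up
    FD 4: (7,-8) -> (7,-4) [heading=90, move]
    -- iteration 2/2 --
    PU: pen up
    FD 4: (7,-4) -> (7,0) [heading=90, move]
  ]
  -- iteration 4/4 --
  RT 90: heading 90 -> 0
  FD 4: (7,0) -> (11,0) [heading=0, move]
  REPEAT 2 [
    -- iteration 1/2 --
    PU: pen up
    FD 4: (11,0) -> (15,0) [heading=0, move]
    -- iteration 2/2 --
    PU: pen up
    FD 4: (15,0) -> (19,0) [heading=0, move]
  ]
]
BK 3: (19,0) -> (16,0) [heading=0, move]
FD 7: (16,0) -> (23,0) [heading=0, move]
RT 280: heading 0 -> 80
FD 17: (23,0) -> (25.952,16.742) [heading=80, move]
Final: pos=(25.952,16.742), heading=80, 3 segment(s) drawn

Answer: 25.952 16.742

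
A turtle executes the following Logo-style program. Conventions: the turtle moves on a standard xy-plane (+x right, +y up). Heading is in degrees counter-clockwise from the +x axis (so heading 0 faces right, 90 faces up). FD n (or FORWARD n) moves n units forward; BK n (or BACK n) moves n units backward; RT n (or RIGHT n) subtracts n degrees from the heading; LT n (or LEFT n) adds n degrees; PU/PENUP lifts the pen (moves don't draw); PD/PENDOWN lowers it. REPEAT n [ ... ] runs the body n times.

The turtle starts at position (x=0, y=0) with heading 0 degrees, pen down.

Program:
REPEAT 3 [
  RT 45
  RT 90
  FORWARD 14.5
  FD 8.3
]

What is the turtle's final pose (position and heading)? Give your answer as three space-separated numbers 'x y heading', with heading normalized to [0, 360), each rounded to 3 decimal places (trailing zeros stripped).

Executing turtle program step by step:
Start: pos=(0,0), heading=0, pen down
REPEAT 3 [
  -- iteration 1/3 --
  RT 45: heading 0 -> 315
  RT 90: heading 315 -> 225
  FD 14.5: (0,0) -> (-10.253,-10.253) [heading=225, draw]
  FD 8.3: (-10.253,-10.253) -> (-16.122,-16.122) [heading=225, draw]
  -- iteration 2/3 --
  RT 45: heading 225 -> 180
  RT 90: heading 180 -> 90
  FD 14.5: (-16.122,-16.122) -> (-16.122,-1.622) [heading=90, draw]
  FD 8.3: (-16.122,-1.622) -> (-16.122,6.678) [heading=90, draw]
  -- iteration 3/3 --
  RT 45: heading 90 -> 45
  RT 90: heading 45 -> 315
  FD 14.5: (-16.122,6.678) -> (-5.869,-3.575) [heading=315, draw]
  FD 8.3: (-5.869,-3.575) -> (0,-9.444) [heading=315, draw]
]
Final: pos=(0,-9.444), heading=315, 6 segment(s) drawn

Answer: 0 -9.444 315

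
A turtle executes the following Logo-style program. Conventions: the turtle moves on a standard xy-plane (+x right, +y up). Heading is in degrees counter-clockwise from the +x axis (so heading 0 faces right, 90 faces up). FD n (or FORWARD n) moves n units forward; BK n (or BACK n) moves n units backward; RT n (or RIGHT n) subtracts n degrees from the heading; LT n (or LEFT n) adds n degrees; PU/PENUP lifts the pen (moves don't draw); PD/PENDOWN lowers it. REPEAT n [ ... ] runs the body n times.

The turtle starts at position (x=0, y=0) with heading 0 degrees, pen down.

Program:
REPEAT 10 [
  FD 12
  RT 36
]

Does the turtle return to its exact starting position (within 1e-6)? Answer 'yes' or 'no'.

Executing turtle program step by step:
Start: pos=(0,0), heading=0, pen down
REPEAT 10 [
  -- iteration 1/10 --
  FD 12: (0,0) -> (12,0) [heading=0, draw]
  RT 36: heading 0 -> 324
  -- iteration 2/10 --
  FD 12: (12,0) -> (21.708,-7.053) [heading=324, draw]
  RT 36: heading 324 -> 288
  -- iteration 3/10 --
  FD 12: (21.708,-7.053) -> (25.416,-18.466) [heading=288, draw]
  RT 36: heading 288 -> 252
  -- iteration 4/10 --
  FD 12: (25.416,-18.466) -> (21.708,-29.879) [heading=252, draw]
  RT 36: heading 252 -> 216
  -- iteration 5/10 --
  FD 12: (21.708,-29.879) -> (12,-36.932) [heading=216, draw]
  RT 36: heading 216 -> 180
  -- iteration 6/10 --
  FD 12: (12,-36.932) -> (0,-36.932) [heading=180, draw]
  RT 36: heading 180 -> 144
  -- iteration 7/10 --
  FD 12: (0,-36.932) -> (-9.708,-29.879) [heading=144, draw]
  RT 36: heading 144 -> 108
  -- iteration 8/10 --
  FD 12: (-9.708,-29.879) -> (-13.416,-18.466) [heading=108, draw]
  RT 36: heading 108 -> 72
  -- iteration 9/10 --
  FD 12: (-13.416,-18.466) -> (-9.708,-7.053) [heading=72, draw]
  RT 36: heading 72 -> 36
  -- iteration 10/10 --
  FD 12: (-9.708,-7.053) -> (0,0) [heading=36, draw]
  RT 36: heading 36 -> 0
]
Final: pos=(0,0), heading=0, 10 segment(s) drawn

Start position: (0, 0)
Final position: (0, 0)
Distance = 0; < 1e-6 -> CLOSED

Answer: yes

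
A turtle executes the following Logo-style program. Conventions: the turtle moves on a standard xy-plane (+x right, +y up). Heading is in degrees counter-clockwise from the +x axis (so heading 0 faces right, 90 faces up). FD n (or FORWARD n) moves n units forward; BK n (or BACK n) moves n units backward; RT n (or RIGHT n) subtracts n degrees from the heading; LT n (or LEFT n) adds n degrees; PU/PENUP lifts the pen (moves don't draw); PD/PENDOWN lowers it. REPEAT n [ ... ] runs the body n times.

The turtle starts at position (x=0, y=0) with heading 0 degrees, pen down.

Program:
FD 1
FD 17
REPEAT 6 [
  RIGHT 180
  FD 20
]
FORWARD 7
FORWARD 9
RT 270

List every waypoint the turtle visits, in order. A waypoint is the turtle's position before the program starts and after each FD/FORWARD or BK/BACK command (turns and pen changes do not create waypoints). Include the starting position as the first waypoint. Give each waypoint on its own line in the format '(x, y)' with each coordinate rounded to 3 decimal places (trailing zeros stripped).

Answer: (0, 0)
(1, 0)
(18, 0)
(-2, 0)
(18, 0)
(-2, 0)
(18, 0)
(-2, 0)
(18, 0)
(25, 0)
(34, 0)

Derivation:
Executing turtle program step by step:
Start: pos=(0,0), heading=0, pen down
FD 1: (0,0) -> (1,0) [heading=0, draw]
FD 17: (1,0) -> (18,0) [heading=0, draw]
REPEAT 6 [
  -- iteration 1/6 --
  RT 180: heading 0 -> 180
  FD 20: (18,0) -> (-2,0) [heading=180, draw]
  -- iteration 2/6 --
  RT 180: heading 180 -> 0
  FD 20: (-2,0) -> (18,0) [heading=0, draw]
  -- iteration 3/6 --
  RT 180: heading 0 -> 180
  FD 20: (18,0) -> (-2,0) [heading=180, draw]
  -- iteration 4/6 --
  RT 180: heading 180 -> 0
  FD 20: (-2,0) -> (18,0) [heading=0, draw]
  -- iteration 5/6 --
  RT 180: heading 0 -> 180
  FD 20: (18,0) -> (-2,0) [heading=180, draw]
  -- iteration 6/6 --
  RT 180: heading 180 -> 0
  FD 20: (-2,0) -> (18,0) [heading=0, draw]
]
FD 7: (18,0) -> (25,0) [heading=0, draw]
FD 9: (25,0) -> (34,0) [heading=0, draw]
RT 270: heading 0 -> 90
Final: pos=(34,0), heading=90, 10 segment(s) drawn
Waypoints (11 total):
(0, 0)
(1, 0)
(18, 0)
(-2, 0)
(18, 0)
(-2, 0)
(18, 0)
(-2, 0)
(18, 0)
(25, 0)
(34, 0)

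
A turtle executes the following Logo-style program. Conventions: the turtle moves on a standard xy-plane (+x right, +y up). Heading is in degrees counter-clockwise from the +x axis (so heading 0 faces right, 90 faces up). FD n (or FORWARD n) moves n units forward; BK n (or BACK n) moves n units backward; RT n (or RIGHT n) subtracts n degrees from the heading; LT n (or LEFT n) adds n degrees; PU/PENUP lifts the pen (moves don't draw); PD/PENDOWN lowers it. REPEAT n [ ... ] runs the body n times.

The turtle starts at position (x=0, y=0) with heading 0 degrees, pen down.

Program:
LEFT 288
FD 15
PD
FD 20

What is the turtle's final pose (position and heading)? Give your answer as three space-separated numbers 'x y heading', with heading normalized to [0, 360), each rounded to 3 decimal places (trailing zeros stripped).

Answer: 10.816 -33.287 288

Derivation:
Executing turtle program step by step:
Start: pos=(0,0), heading=0, pen down
LT 288: heading 0 -> 288
FD 15: (0,0) -> (4.635,-14.266) [heading=288, draw]
PD: pen down
FD 20: (4.635,-14.266) -> (10.816,-33.287) [heading=288, draw]
Final: pos=(10.816,-33.287), heading=288, 2 segment(s) drawn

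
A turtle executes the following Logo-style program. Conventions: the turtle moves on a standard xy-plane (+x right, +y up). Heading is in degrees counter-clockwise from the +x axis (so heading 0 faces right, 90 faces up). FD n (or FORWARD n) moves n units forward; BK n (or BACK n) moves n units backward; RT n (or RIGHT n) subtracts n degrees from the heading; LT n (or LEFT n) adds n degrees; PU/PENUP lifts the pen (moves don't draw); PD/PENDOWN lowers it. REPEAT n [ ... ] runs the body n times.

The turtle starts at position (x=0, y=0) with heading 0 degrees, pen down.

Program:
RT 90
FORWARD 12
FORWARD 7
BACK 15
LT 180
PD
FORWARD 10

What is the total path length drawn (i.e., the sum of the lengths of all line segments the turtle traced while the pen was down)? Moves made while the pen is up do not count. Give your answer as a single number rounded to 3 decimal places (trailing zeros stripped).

Answer: 44

Derivation:
Executing turtle program step by step:
Start: pos=(0,0), heading=0, pen down
RT 90: heading 0 -> 270
FD 12: (0,0) -> (0,-12) [heading=270, draw]
FD 7: (0,-12) -> (0,-19) [heading=270, draw]
BK 15: (0,-19) -> (0,-4) [heading=270, draw]
LT 180: heading 270 -> 90
PD: pen down
FD 10: (0,-4) -> (0,6) [heading=90, draw]
Final: pos=(0,6), heading=90, 4 segment(s) drawn

Segment lengths:
  seg 1: (0,0) -> (0,-12), length = 12
  seg 2: (0,-12) -> (0,-19), length = 7
  seg 3: (0,-19) -> (0,-4), length = 15
  seg 4: (0,-4) -> (0,6), length = 10
Total = 44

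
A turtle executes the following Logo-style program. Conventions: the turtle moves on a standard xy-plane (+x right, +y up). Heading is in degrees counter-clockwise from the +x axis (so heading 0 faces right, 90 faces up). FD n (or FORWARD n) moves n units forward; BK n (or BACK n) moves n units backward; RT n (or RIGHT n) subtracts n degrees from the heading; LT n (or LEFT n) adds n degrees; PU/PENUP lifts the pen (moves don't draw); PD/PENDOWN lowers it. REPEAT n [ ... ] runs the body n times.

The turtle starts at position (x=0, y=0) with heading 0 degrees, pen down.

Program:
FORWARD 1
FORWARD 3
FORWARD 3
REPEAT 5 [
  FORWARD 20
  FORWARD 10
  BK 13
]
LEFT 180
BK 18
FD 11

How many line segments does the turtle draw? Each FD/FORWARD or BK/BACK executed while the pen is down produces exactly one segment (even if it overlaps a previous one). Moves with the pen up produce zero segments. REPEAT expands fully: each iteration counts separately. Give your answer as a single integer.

Answer: 20

Derivation:
Executing turtle program step by step:
Start: pos=(0,0), heading=0, pen down
FD 1: (0,0) -> (1,0) [heading=0, draw]
FD 3: (1,0) -> (4,0) [heading=0, draw]
FD 3: (4,0) -> (7,0) [heading=0, draw]
REPEAT 5 [
  -- iteration 1/5 --
  FD 20: (7,0) -> (27,0) [heading=0, draw]
  FD 10: (27,0) -> (37,0) [heading=0, draw]
  BK 13: (37,0) -> (24,0) [heading=0, draw]
  -- iteration 2/5 --
  FD 20: (24,0) -> (44,0) [heading=0, draw]
  FD 10: (44,0) -> (54,0) [heading=0, draw]
  BK 13: (54,0) -> (41,0) [heading=0, draw]
  -- iteration 3/5 --
  FD 20: (41,0) -> (61,0) [heading=0, draw]
  FD 10: (61,0) -> (71,0) [heading=0, draw]
  BK 13: (71,0) -> (58,0) [heading=0, draw]
  -- iteration 4/5 --
  FD 20: (58,0) -> (78,0) [heading=0, draw]
  FD 10: (78,0) -> (88,0) [heading=0, draw]
  BK 13: (88,0) -> (75,0) [heading=0, draw]
  -- iteration 5/5 --
  FD 20: (75,0) -> (95,0) [heading=0, draw]
  FD 10: (95,0) -> (105,0) [heading=0, draw]
  BK 13: (105,0) -> (92,0) [heading=0, draw]
]
LT 180: heading 0 -> 180
BK 18: (92,0) -> (110,0) [heading=180, draw]
FD 11: (110,0) -> (99,0) [heading=180, draw]
Final: pos=(99,0), heading=180, 20 segment(s) drawn
Segments drawn: 20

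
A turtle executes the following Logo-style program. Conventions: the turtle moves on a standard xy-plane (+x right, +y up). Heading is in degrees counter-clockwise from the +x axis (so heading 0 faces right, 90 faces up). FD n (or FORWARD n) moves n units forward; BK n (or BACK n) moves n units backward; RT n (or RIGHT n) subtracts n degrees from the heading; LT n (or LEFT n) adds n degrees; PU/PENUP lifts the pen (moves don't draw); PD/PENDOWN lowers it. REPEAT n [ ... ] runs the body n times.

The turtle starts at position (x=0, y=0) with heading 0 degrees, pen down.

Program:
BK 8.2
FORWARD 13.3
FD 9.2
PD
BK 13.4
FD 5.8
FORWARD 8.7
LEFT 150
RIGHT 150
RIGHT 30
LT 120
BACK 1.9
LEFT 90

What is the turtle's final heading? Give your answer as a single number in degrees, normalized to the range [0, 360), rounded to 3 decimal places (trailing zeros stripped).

Answer: 180

Derivation:
Executing turtle program step by step:
Start: pos=(0,0), heading=0, pen down
BK 8.2: (0,0) -> (-8.2,0) [heading=0, draw]
FD 13.3: (-8.2,0) -> (5.1,0) [heading=0, draw]
FD 9.2: (5.1,0) -> (14.3,0) [heading=0, draw]
PD: pen down
BK 13.4: (14.3,0) -> (0.9,0) [heading=0, draw]
FD 5.8: (0.9,0) -> (6.7,0) [heading=0, draw]
FD 8.7: (6.7,0) -> (15.4,0) [heading=0, draw]
LT 150: heading 0 -> 150
RT 150: heading 150 -> 0
RT 30: heading 0 -> 330
LT 120: heading 330 -> 90
BK 1.9: (15.4,0) -> (15.4,-1.9) [heading=90, draw]
LT 90: heading 90 -> 180
Final: pos=(15.4,-1.9), heading=180, 7 segment(s) drawn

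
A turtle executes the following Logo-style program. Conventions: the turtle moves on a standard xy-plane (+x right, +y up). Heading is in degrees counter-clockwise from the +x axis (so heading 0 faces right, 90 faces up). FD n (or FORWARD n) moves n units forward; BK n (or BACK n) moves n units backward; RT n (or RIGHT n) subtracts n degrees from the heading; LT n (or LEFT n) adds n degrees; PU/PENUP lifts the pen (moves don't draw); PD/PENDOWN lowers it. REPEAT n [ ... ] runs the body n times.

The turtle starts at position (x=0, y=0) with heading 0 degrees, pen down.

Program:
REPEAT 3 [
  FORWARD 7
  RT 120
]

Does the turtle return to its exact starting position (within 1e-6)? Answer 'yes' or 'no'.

Answer: yes

Derivation:
Executing turtle program step by step:
Start: pos=(0,0), heading=0, pen down
REPEAT 3 [
  -- iteration 1/3 --
  FD 7: (0,0) -> (7,0) [heading=0, draw]
  RT 120: heading 0 -> 240
  -- iteration 2/3 --
  FD 7: (7,0) -> (3.5,-6.062) [heading=240, draw]
  RT 120: heading 240 -> 120
  -- iteration 3/3 --
  FD 7: (3.5,-6.062) -> (0,0) [heading=120, draw]
  RT 120: heading 120 -> 0
]
Final: pos=(0,0), heading=0, 3 segment(s) drawn

Start position: (0, 0)
Final position: (0, 0)
Distance = 0; < 1e-6 -> CLOSED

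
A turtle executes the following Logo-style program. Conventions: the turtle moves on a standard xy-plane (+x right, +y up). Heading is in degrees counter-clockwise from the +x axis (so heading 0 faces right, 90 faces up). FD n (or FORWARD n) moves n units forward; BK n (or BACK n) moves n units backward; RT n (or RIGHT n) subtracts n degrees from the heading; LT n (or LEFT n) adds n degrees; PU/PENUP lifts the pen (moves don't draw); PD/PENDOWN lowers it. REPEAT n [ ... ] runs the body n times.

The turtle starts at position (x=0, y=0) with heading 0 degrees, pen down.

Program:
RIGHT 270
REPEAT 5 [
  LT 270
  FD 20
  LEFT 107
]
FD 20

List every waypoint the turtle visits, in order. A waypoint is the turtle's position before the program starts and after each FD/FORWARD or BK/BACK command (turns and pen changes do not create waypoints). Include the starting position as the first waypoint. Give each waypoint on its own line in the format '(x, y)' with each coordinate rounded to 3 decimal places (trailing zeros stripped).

Executing turtle program step by step:
Start: pos=(0,0), heading=0, pen down
RT 270: heading 0 -> 90
REPEAT 5 [
  -- iteration 1/5 --
  LT 270: heading 90 -> 0
  FD 20: (0,0) -> (20,0) [heading=0, draw]
  LT 107: heading 0 -> 107
  -- iteration 2/5 --
  LT 270: heading 107 -> 17
  FD 20: (20,0) -> (39.126,5.847) [heading=17, draw]
  LT 107: heading 17 -> 124
  -- iteration 3/5 --
  LT 270: heading 124 -> 34
  FD 20: (39.126,5.847) -> (55.707,17.031) [heading=34, draw]
  LT 107: heading 34 -> 141
  -- iteration 4/5 --
  LT 270: heading 141 -> 51
  FD 20: (55.707,17.031) -> (68.293,32.574) [heading=51, draw]
  LT 107: heading 51 -> 158
  -- iteration 5/5 --
  LT 270: heading 158 -> 68
  FD 20: (68.293,32.574) -> (75.785,51.118) [heading=68, draw]
  LT 107: heading 68 -> 175
]
FD 20: (75.785,51.118) -> (55.861,52.861) [heading=175, draw]
Final: pos=(55.861,52.861), heading=175, 6 segment(s) drawn
Waypoints (7 total):
(0, 0)
(20, 0)
(39.126, 5.847)
(55.707, 17.031)
(68.293, 32.574)
(75.785, 51.118)
(55.861, 52.861)

Answer: (0, 0)
(20, 0)
(39.126, 5.847)
(55.707, 17.031)
(68.293, 32.574)
(75.785, 51.118)
(55.861, 52.861)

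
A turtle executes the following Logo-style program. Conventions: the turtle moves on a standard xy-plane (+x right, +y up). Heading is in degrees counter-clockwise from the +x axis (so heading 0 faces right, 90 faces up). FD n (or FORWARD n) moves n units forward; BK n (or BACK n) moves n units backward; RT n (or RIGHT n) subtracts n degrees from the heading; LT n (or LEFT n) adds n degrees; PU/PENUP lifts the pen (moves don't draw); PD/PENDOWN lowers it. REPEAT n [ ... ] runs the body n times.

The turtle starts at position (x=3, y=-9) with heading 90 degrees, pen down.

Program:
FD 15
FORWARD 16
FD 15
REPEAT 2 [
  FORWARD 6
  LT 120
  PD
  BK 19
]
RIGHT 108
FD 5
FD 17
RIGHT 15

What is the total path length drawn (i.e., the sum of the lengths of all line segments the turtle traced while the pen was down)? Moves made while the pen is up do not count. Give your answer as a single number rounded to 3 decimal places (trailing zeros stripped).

Executing turtle program step by step:
Start: pos=(3,-9), heading=90, pen down
FD 15: (3,-9) -> (3,6) [heading=90, draw]
FD 16: (3,6) -> (3,22) [heading=90, draw]
FD 15: (3,22) -> (3,37) [heading=90, draw]
REPEAT 2 [
  -- iteration 1/2 --
  FD 6: (3,37) -> (3,43) [heading=90, draw]
  LT 120: heading 90 -> 210
  PD: pen down
  BK 19: (3,43) -> (19.454,52.5) [heading=210, draw]
  -- iteration 2/2 --
  FD 6: (19.454,52.5) -> (14.258,49.5) [heading=210, draw]
  LT 120: heading 210 -> 330
  PD: pen down
  BK 19: (14.258,49.5) -> (-2.196,59) [heading=330, draw]
]
RT 108: heading 330 -> 222
FD 5: (-2.196,59) -> (-5.912,55.654) [heading=222, draw]
FD 17: (-5.912,55.654) -> (-18.545,44.279) [heading=222, draw]
RT 15: heading 222 -> 207
Final: pos=(-18.545,44.279), heading=207, 9 segment(s) drawn

Segment lengths:
  seg 1: (3,-9) -> (3,6), length = 15
  seg 2: (3,6) -> (3,22), length = 16
  seg 3: (3,22) -> (3,37), length = 15
  seg 4: (3,37) -> (3,43), length = 6
  seg 5: (3,43) -> (19.454,52.5), length = 19
  seg 6: (19.454,52.5) -> (14.258,49.5), length = 6
  seg 7: (14.258,49.5) -> (-2.196,59), length = 19
  seg 8: (-2.196,59) -> (-5.912,55.654), length = 5
  seg 9: (-5.912,55.654) -> (-18.545,44.279), length = 17
Total = 118

Answer: 118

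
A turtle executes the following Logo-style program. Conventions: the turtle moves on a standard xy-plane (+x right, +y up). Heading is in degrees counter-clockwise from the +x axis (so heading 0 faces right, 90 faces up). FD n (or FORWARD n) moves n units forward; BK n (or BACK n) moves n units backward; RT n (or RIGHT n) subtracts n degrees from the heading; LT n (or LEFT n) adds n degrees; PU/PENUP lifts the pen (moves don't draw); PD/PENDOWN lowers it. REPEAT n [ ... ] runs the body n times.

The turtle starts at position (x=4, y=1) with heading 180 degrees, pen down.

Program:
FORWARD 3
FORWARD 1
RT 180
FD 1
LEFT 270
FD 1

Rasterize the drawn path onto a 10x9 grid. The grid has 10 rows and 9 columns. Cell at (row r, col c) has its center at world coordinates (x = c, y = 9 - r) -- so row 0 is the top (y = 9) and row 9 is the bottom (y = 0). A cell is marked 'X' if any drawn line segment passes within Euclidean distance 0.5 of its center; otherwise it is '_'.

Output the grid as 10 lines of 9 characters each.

Segment 0: (4,1) -> (1,1)
Segment 1: (1,1) -> (0,1)
Segment 2: (0,1) -> (1,1)
Segment 3: (1,1) -> (1,0)

Answer: _________
_________
_________
_________
_________
_________
_________
_________
XXXXX____
_X_______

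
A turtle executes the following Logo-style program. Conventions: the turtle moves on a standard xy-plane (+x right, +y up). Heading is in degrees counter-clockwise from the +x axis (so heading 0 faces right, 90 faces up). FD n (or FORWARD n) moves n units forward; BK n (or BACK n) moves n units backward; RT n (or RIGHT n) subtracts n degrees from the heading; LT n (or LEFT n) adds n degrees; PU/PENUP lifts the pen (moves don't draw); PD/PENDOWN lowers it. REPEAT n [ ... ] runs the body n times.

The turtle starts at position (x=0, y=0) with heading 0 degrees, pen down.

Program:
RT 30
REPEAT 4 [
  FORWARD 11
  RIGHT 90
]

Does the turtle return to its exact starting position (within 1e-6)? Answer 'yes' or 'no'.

Answer: yes

Derivation:
Executing turtle program step by step:
Start: pos=(0,0), heading=0, pen down
RT 30: heading 0 -> 330
REPEAT 4 [
  -- iteration 1/4 --
  FD 11: (0,0) -> (9.526,-5.5) [heading=330, draw]
  RT 90: heading 330 -> 240
  -- iteration 2/4 --
  FD 11: (9.526,-5.5) -> (4.026,-15.026) [heading=240, draw]
  RT 90: heading 240 -> 150
  -- iteration 3/4 --
  FD 11: (4.026,-15.026) -> (-5.5,-9.526) [heading=150, draw]
  RT 90: heading 150 -> 60
  -- iteration 4/4 --
  FD 11: (-5.5,-9.526) -> (0,0) [heading=60, draw]
  RT 90: heading 60 -> 330
]
Final: pos=(0,0), heading=330, 4 segment(s) drawn

Start position: (0, 0)
Final position: (0, 0)
Distance = 0; < 1e-6 -> CLOSED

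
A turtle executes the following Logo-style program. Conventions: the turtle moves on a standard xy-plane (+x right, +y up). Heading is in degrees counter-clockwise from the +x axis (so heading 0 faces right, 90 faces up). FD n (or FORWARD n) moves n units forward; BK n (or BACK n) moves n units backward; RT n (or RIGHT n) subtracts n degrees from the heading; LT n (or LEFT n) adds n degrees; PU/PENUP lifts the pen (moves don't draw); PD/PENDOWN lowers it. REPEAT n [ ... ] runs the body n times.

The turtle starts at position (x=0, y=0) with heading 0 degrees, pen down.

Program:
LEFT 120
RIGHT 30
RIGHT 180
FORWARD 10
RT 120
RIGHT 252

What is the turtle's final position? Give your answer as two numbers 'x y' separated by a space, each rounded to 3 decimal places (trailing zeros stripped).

Executing turtle program step by step:
Start: pos=(0,0), heading=0, pen down
LT 120: heading 0 -> 120
RT 30: heading 120 -> 90
RT 180: heading 90 -> 270
FD 10: (0,0) -> (0,-10) [heading=270, draw]
RT 120: heading 270 -> 150
RT 252: heading 150 -> 258
Final: pos=(0,-10), heading=258, 1 segment(s) drawn

Answer: 0 -10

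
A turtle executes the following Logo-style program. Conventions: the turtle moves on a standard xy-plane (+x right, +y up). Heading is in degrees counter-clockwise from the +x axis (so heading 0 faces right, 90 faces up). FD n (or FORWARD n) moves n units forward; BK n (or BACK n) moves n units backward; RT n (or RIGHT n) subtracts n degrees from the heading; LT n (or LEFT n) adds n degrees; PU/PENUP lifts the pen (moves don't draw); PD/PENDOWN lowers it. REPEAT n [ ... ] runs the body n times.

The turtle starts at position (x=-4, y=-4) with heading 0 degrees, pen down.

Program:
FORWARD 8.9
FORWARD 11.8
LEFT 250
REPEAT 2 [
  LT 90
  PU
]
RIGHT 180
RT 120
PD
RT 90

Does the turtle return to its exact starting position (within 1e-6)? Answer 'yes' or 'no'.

Executing turtle program step by step:
Start: pos=(-4,-4), heading=0, pen down
FD 8.9: (-4,-4) -> (4.9,-4) [heading=0, draw]
FD 11.8: (4.9,-4) -> (16.7,-4) [heading=0, draw]
LT 250: heading 0 -> 250
REPEAT 2 [
  -- iteration 1/2 --
  LT 90: heading 250 -> 340
  PU: pen up
  -- iteration 2/2 --
  LT 90: heading 340 -> 70
  PU: pen up
]
RT 180: heading 70 -> 250
RT 120: heading 250 -> 130
PD: pen down
RT 90: heading 130 -> 40
Final: pos=(16.7,-4), heading=40, 2 segment(s) drawn

Start position: (-4, -4)
Final position: (16.7, -4)
Distance = 20.7; >= 1e-6 -> NOT closed

Answer: no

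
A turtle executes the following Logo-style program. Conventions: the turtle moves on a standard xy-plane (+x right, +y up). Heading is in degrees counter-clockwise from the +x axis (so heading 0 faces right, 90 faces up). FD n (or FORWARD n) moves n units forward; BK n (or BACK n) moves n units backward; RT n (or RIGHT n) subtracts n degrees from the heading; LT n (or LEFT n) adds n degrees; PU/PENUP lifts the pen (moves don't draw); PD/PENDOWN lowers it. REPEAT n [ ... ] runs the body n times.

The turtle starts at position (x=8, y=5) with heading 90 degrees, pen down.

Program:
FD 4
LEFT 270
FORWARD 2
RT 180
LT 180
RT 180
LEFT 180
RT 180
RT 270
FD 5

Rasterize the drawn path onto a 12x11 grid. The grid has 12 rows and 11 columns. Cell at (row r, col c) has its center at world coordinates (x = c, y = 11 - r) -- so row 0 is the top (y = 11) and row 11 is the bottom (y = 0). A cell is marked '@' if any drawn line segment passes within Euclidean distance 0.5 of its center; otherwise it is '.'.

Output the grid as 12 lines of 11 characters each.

Segment 0: (8,5) -> (8,9)
Segment 1: (8,9) -> (10,9)
Segment 2: (10,9) -> (10,4)

Answer: ...........
...........
........@@@
........@.@
........@.@
........@.@
........@.@
..........@
...........
...........
...........
...........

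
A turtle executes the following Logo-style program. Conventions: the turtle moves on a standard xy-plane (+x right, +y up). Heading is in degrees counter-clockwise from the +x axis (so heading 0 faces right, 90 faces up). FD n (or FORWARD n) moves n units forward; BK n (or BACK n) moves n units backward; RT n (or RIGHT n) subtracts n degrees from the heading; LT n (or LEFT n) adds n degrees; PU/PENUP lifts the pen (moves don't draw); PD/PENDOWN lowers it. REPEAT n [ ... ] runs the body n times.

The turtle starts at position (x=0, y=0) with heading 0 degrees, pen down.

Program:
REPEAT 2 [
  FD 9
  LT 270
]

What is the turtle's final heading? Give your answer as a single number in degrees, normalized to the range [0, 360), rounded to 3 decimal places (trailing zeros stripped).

Executing turtle program step by step:
Start: pos=(0,0), heading=0, pen down
REPEAT 2 [
  -- iteration 1/2 --
  FD 9: (0,0) -> (9,0) [heading=0, draw]
  LT 270: heading 0 -> 270
  -- iteration 2/2 --
  FD 9: (9,0) -> (9,-9) [heading=270, draw]
  LT 270: heading 270 -> 180
]
Final: pos=(9,-9), heading=180, 2 segment(s) drawn

Answer: 180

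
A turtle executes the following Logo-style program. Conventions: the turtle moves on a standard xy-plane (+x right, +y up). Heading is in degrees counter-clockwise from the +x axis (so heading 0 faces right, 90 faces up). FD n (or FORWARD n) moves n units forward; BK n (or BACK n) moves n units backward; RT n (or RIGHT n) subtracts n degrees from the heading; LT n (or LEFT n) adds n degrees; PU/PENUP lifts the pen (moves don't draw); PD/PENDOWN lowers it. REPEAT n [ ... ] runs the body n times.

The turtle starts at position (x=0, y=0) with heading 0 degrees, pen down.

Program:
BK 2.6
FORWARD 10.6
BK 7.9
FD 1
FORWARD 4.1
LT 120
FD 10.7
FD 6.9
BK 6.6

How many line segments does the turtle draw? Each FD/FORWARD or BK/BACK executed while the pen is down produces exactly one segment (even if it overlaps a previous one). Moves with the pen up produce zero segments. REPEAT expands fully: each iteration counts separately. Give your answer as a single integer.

Executing turtle program step by step:
Start: pos=(0,0), heading=0, pen down
BK 2.6: (0,0) -> (-2.6,0) [heading=0, draw]
FD 10.6: (-2.6,0) -> (8,0) [heading=0, draw]
BK 7.9: (8,0) -> (0.1,0) [heading=0, draw]
FD 1: (0.1,0) -> (1.1,0) [heading=0, draw]
FD 4.1: (1.1,0) -> (5.2,0) [heading=0, draw]
LT 120: heading 0 -> 120
FD 10.7: (5.2,0) -> (-0.15,9.266) [heading=120, draw]
FD 6.9: (-0.15,9.266) -> (-3.6,15.242) [heading=120, draw]
BK 6.6: (-3.6,15.242) -> (-0.3,9.526) [heading=120, draw]
Final: pos=(-0.3,9.526), heading=120, 8 segment(s) drawn
Segments drawn: 8

Answer: 8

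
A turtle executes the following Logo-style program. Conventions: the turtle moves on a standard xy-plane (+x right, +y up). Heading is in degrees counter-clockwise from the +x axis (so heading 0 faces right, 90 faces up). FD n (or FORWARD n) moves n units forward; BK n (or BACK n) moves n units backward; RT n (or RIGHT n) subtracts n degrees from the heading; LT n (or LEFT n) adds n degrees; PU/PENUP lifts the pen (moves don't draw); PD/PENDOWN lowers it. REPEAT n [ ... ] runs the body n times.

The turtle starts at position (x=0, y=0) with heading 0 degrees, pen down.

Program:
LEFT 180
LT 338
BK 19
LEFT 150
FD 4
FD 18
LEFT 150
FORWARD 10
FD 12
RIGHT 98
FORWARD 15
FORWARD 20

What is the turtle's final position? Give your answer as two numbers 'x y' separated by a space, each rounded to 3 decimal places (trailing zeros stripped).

Executing turtle program step by step:
Start: pos=(0,0), heading=0, pen down
LT 180: heading 0 -> 180
LT 338: heading 180 -> 158
BK 19: (0,0) -> (17.616,-7.118) [heading=158, draw]
LT 150: heading 158 -> 308
FD 4: (17.616,-7.118) -> (20.079,-10.27) [heading=308, draw]
FD 18: (20.079,-10.27) -> (31.161,-24.454) [heading=308, draw]
LT 150: heading 308 -> 98
FD 10: (31.161,-24.454) -> (29.769,-14.551) [heading=98, draw]
FD 12: (29.769,-14.551) -> (28.099,-2.668) [heading=98, draw]
RT 98: heading 98 -> 0
FD 15: (28.099,-2.668) -> (43.099,-2.668) [heading=0, draw]
FD 20: (43.099,-2.668) -> (63.099,-2.668) [heading=0, draw]
Final: pos=(63.099,-2.668), heading=0, 7 segment(s) drawn

Answer: 63.099 -2.668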